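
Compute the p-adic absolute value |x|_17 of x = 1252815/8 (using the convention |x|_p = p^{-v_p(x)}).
|1252815/8|_17 = 1/83521

Step 1 — compute v_17(x) by factoring powers of 17 out of the numerator and denominator: v_17(1252815/8) = 4. Step 2 — apply |x|_p = p^{-v_p(x)} = 17^{-4} = 1/83521.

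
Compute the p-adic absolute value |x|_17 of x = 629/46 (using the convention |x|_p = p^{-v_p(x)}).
|629/46|_17 = 1/17

Step 1 — compute v_17(x) by factoring powers of 17 out of the numerator and denominator: v_17(629/46) = 1. Step 2 — apply |x|_p = p^{-v_p(x)} = 17^{-1} = 1/17.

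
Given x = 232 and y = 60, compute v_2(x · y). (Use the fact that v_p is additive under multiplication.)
v_2(13920) = 5

v_p(x) = 3 (factor: 232 = 2^3 · 29); v_p(y) = 2 (factor: 60 = 2^2 · 15). Additivity: v_p(xy) = v_p(x) + v_p(y) = 3 + 2 = 5. (Direct check: xy = 13920 = 2^5 · (435).)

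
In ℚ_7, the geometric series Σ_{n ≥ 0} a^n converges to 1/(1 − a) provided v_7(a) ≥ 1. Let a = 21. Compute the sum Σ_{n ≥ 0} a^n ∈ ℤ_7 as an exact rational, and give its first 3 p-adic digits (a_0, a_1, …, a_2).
Σ a^n = 1/(1 − a) = -1/20;  first 3 digits = (1, 3, 2)

v_7(a) = 1 ≥ 1, so the series converges in ℤ_7 to 1/(1 − a) = 1/(1 − 21) = -1/20. Expand this rational in ℤ_7: compute digits iteratively via d_i = x_i mod 7, x_{i+1} = (x_i − d_i)/7. The first 3 digits are (1, 3, 2).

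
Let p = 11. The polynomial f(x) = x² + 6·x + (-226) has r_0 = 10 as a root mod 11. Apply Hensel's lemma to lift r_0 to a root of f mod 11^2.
r_1 = 87 (mod 121)

Hensel: r_{i+1} = r_i − f(r_i)·(f′(r_i))^{-1} mod 11^{i+2}, f′(x) = 2x + 6. Iterate:
  r_0 = 10 (mod 11)
  r_1 = 87 (mod 121)
Final: r = 87 satisfies f(r) ≡ 0 mod 11^2.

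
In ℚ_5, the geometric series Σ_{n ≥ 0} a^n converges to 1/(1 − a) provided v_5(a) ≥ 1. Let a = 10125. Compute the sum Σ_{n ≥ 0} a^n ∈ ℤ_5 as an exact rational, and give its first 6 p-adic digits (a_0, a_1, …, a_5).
Σ a^n = 1/(1 − a) = -1/10124;  first 6 digits = (1, 0, 0, 1, 1, 3)

v_5(a) = 3 ≥ 1, so the series converges in ℤ_5 to 1/(1 − a) = 1/(1 − 10125) = -1/10124. Expand this rational in ℤ_5: compute digits iteratively via d_i = x_i mod 5, x_{i+1} = (x_i − d_i)/5. The first 6 digits are (1, 0, 0, 1, 1, 3).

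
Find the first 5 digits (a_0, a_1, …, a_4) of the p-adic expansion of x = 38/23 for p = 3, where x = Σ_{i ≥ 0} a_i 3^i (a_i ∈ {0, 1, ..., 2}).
(a_0, …, a_4) = (1, 1, 0, 2, 1)

v_3(38/23) = 0 (numerator and denominator both coprime to 3), so x ∈ ℤ_3^×. Compute digits iteratively via a_i = x_i mod 3, x_{i+1} = (x_i − a_i)/3, with x_0 = x:
  x_0 = 38/23;  a_0 = 1;  x_1 = (x_0 − 1)/3 = 5/23
  x_1 = 5/23;  a_1 = 1;  x_2 = (x_1 − 1)/3 = -6/23
  x_2 = -6/23;  a_2 = 0;  x_3 = (x_2 − 0)/3 = -2/23
  x_3 = -2/23;  a_3 = 2;  x_4 = (x_3 − 2)/3 = -16/23
  x_4 = -16/23;  a_4 = 1;  x_5 = (x_4 − 1)/3 = -13/23
Digits: (1, 1, 0, 2, 1).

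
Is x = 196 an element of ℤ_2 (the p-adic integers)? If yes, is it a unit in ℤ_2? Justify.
x ∈ ℤ_2 but not a unit; v_2(x) = 2 > 0

ℤ_2 = {x ∈ ℚ_2 : v_2(x) ≥ 0} and ℤ_2^× = {x ∈ ℤ_2 : v_2(x) = 0}. Here v_2(196) = v_2(num) − v_2(den) = 2; compare against these criteria.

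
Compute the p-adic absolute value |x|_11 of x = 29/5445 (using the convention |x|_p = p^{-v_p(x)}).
|29/5445|_11 = 121

Step 1 — compute v_11(x) by factoring powers of 11 out of the numerator and denominator: v_11(29/5445) = -2. Step 2 — apply |x|_p = p^{-v_p(x)} = 11^{2} = 121.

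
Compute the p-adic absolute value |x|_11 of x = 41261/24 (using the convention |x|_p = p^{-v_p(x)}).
|41261/24|_11 = 1/1331

Step 1 — compute v_11(x) by factoring powers of 11 out of the numerator and denominator: v_11(41261/24) = 3. Step 2 — apply |x|_p = p^{-v_p(x)} = 11^{-3} = 1/1331.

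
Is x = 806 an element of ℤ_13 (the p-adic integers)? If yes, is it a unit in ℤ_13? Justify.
x ∈ ℤ_13 but not a unit; v_13(x) = 1 > 0

ℤ_13 = {x ∈ ℚ_13 : v_13(x) ≥ 0} and ℤ_13^× = {x ∈ ℤ_13 : v_13(x) = 0}. Here v_13(806) = v_13(num) − v_13(den) = 1; compare against these criteria.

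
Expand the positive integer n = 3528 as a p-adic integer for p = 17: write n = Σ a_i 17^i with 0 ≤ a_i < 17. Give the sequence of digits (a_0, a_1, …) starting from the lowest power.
(a_0, a_1, …) = (9, 3, 12)

Repeated division by 17 gives the digits low-to-high: 3528 = 9 + 3·17^1 + 12·17^2. Digit sequence: (9, 3, 12).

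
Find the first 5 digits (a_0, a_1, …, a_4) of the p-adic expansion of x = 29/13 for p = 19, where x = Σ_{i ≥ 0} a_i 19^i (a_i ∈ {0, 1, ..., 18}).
(a_0, …, a_4) = (11, 1, 16, 5, 7)

v_19(29/13) = 0 (numerator and denominator both coprime to 19), so x ∈ ℤ_19^×. Compute digits iteratively via a_i = x_i mod 19, x_{i+1} = (x_i − a_i)/19, with x_0 = x:
  x_0 = 29/13;  a_0 = 11;  x_1 = (x_0 − 11)/19 = -6/13
  x_1 = -6/13;  a_1 = 1;  x_2 = (x_1 − 1)/19 = -1/13
  x_2 = -1/13;  a_2 = 16;  x_3 = (x_2 − 16)/19 = -11/13
  x_3 = -11/13;  a_3 = 5;  x_4 = (x_3 − 5)/19 = -4/13
  x_4 = -4/13;  a_4 = 7;  x_5 = (x_4 − 7)/19 = -5/13
Digits: (11, 1, 16, 5, 7).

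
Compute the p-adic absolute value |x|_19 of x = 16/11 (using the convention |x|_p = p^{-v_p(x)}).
|16/11|_19 = 1

Step 1 — compute v_19(x) by factoring powers of 19 out of the numerator and denominator: v_19(16/11) = 0. Step 2 — apply |x|_p = p^{-v_p(x)} = 19^{0} = 1.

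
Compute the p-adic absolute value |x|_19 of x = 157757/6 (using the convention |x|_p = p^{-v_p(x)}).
|157757/6|_19 = 1/6859

Step 1 — compute v_19(x) by factoring powers of 19 out of the numerator and denominator: v_19(157757/6) = 3. Step 2 — apply |x|_p = p^{-v_p(x)} = 19^{-3} = 1/6859.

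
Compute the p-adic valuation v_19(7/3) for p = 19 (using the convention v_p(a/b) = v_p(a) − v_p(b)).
v_19(7/3) = 0

Factor powers of 19 from the numerator and denominator of the reduced fraction: 7 = 19^0 · 7 and 3 = 19^0 · 3. Apply v_p(a/b) = v_p(a) − v_p(b): v_19(7/3) = 0 − 0 = 0.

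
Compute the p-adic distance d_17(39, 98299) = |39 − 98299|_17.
d_17(39, 98299) = 1/4913

Step 1 — x − y = 39 − 98299 = -98260. Step 2 — v_17(-98260) = 3 (factor: -98260 = −(17^3 · 20); the sign does not affect v_p). Step 3 — |x − y|_17 = 17^{-3} = 1/4913.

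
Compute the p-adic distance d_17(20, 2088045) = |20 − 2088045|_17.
d_17(20, 2088045) = 1/83521

Step 1 — x − y = 20 − 2088045 = -2088025. Step 2 — v_17(-2088025) = 4 (factor: -2088025 = −(17^4 · 25); the sign does not affect v_p). Step 3 — |x − y|_17 = 17^{-4} = 1/83521.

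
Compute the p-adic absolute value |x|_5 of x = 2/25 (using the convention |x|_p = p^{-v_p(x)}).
|2/25|_5 = 25

Step 1 — compute v_5(x) by factoring powers of 5 out of the numerator and denominator: v_5(2/25) = -2. Step 2 — apply |x|_p = p^{-v_p(x)} = 5^{2} = 25.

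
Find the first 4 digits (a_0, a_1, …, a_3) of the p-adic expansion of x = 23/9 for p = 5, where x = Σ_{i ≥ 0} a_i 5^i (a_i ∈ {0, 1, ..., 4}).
(a_0, …, a_3) = (2, 4, 2, 0)

v_5(23/9) = 0 (numerator and denominator both coprime to 5), so x ∈ ℤ_5^×. Compute digits iteratively via a_i = x_i mod 5, x_{i+1} = (x_i − a_i)/5, with x_0 = x:
  x_0 = 23/9;  a_0 = 2;  x_1 = (x_0 − 2)/5 = 1/9
  x_1 = 1/9;  a_1 = 4;  x_2 = (x_1 − 4)/5 = -7/9
  x_2 = -7/9;  a_2 = 2;  x_3 = (x_2 − 2)/5 = -5/9
  x_3 = -5/9;  a_3 = 0;  x_4 = (x_3 − 0)/5 = -1/9
Digits: (2, 4, 2, 0).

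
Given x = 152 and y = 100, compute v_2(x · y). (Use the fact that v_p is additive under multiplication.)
v_2(15200) = 5

v_p(x) = 3 (factor: 152 = 2^3 · 19); v_p(y) = 2 (factor: 100 = 2^2 · 25). Additivity: v_p(xy) = v_p(x) + v_p(y) = 3 + 2 = 5. (Direct check: xy = 15200 = 2^5 · (475).)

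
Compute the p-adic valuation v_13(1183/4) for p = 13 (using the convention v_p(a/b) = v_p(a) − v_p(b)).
v_13(1183/4) = 2

Factor powers of 13 from the numerator and denominator of the reduced fraction: 1183 = 13^2 · 7 and 4 = 13^0 · 4. Apply v_p(a/b) = v_p(a) − v_p(b): v_13(1183/4) = 2 − 0 = 2.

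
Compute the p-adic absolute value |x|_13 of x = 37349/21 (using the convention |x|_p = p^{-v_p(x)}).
|37349/21|_13 = 1/2197

Step 1 — compute v_13(x) by factoring powers of 13 out of the numerator and denominator: v_13(37349/21) = 3. Step 2 — apply |x|_p = p^{-v_p(x)} = 13^{-3} = 1/2197.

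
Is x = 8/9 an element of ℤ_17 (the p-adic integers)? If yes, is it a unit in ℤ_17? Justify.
x ∈ ℤ_17^× (unit); v_17(x) = 0

ℤ_17 = {x ∈ ℚ_17 : v_17(x) ≥ 0} and ℤ_17^× = {x ∈ ℤ_17 : v_17(x) = 0}. Here v_17(8/9) = v_17(num) − v_17(den) = 0; compare against these criteria.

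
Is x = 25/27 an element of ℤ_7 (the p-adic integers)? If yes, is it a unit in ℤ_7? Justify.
x ∈ ℤ_7^× (unit); v_7(x) = 0

ℤ_7 = {x ∈ ℚ_7 : v_7(x) ≥ 0} and ℤ_7^× = {x ∈ ℤ_7 : v_7(x) = 0}. Here v_7(25/27) = v_7(num) − v_7(den) = 0; compare against these criteria.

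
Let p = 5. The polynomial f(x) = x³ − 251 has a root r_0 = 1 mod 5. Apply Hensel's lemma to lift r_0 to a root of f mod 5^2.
r_1 = 1 (mod 25)

Hensel: r_{i+1} = r_i − f(r_i)/f′(r_i) mod 5^{i+2}, where f′(x) = 3x². Iterate:
  r_0 = 1 (mod 5)
  r_1 = 1 (mod 25)
Final: r = 1 with f(r) ≡ 0 mod 5^2.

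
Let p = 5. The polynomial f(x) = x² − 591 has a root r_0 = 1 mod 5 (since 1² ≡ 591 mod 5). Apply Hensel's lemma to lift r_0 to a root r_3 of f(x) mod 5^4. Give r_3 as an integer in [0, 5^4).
r_3 = 471 (mod 625)

Hensel's recurrence: r_{i+1} = r_i − f(r_i)·(f′(r_i))^{-1} mod 5^{i+2}, with f′(x) = 2x. Iterate:
  r_0 = 1 (mod 5)
  r_1 = 21 (mod 25)
  r_2 = 96 (mod 125)
  r_3 = 471 (mod 625)
Final: r_3 = 471, and one checks f(r_3) ≡ 0 mod 5^4.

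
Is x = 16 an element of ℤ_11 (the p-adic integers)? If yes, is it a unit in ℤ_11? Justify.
x ∈ ℤ_11^× (unit); v_11(x) = 0

ℤ_11 = {x ∈ ℚ_11 : v_11(x) ≥ 0} and ℤ_11^× = {x ∈ ℤ_11 : v_11(x) = 0}. Here v_11(16) = v_11(num) − v_11(den) = 0; compare against these criteria.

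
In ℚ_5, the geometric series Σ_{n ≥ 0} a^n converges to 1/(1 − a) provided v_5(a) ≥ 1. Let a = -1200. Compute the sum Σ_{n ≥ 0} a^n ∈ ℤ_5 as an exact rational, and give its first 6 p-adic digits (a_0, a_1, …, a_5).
Σ a^n = 1/(1 − a) = 1/1201;  first 6 digits = (1, 0, 2, 0, 2, 0)

v_5(a) = 2 ≥ 1, so the series converges in ℤ_5 to 1/(1 − a) = 1/(1 − (-1200)) = 1/1201. Expand this rational in ℤ_5: compute digits iteratively via d_i = x_i mod 5, x_{i+1} = (x_i − d_i)/5. The first 6 digits are (1, 0, 2, 0, 2, 0).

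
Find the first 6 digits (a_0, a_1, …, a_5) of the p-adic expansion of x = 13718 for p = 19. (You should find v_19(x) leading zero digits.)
(a_0, …, a_5) = (0, 0, 0, 2, 0, 0)

v_19(13718) = 3, so a_0 = ... = a_2 = 0. Factor out: x = 19^3 · u with u = 2 a unit in ℤ_19. Expand u iteratively via a_{v+i} = u_i mod 19, u_{i+1} = (u_i − a_{v+i})/19:
  u_0 = 2;  a_3 = 2;  u_1 = (u_0 − 2)/19 = 0
  u_1 = 0;  a_4 = 0;  u_2 = (u_1 − 0)/19 = 0
  u_2 = 0;  a_5 = 0;  u_3 = (u_2 − 0)/19 = 0
Digits: (0, 0, 0, 2, 0, 0).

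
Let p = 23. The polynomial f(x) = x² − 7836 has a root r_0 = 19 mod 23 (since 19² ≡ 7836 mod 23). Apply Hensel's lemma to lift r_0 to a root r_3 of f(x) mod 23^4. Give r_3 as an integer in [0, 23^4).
r_3 = 264841 (mod 279841)

Hensel's recurrence: r_{i+1} = r_i − f(r_i)·(f′(r_i))^{-1} mod 23^{i+2}, with f′(x) = 2x. Iterate:
  r_0 = 19 (mod 23)
  r_1 = 341 (mod 529)
  r_2 = 9334 (mod 12167)
  r_3 = 264841 (mod 279841)
Final: r_3 = 264841, and one checks f(r_3) ≡ 0 mod 23^4.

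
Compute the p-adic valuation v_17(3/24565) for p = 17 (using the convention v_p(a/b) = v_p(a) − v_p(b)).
v_17(3/24565) = -3

Factor powers of 17 from the numerator and denominator of the reduced fraction: 3 = 17^0 · 3 and 24565 = 17^3 · 5. Apply v_p(a/b) = v_p(a) − v_p(b): v_17(3/24565) = 0 − 3 = -3.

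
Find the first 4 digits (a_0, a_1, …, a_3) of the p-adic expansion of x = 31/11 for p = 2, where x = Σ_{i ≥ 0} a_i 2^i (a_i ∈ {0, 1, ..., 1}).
(a_0, …, a_3) = (1, 0, 1, 1)

v_2(31/11) = 0 (numerator and denominator both coprime to 2), so x ∈ ℤ_2^×. Compute digits iteratively via a_i = x_i mod 2, x_{i+1} = (x_i − a_i)/2, with x_0 = x:
  x_0 = 31/11;  a_0 = 1;  x_1 = (x_0 − 1)/2 = 10/11
  x_1 = 10/11;  a_1 = 0;  x_2 = (x_1 − 0)/2 = 5/11
  x_2 = 5/11;  a_2 = 1;  x_3 = (x_2 − 1)/2 = -3/11
  x_3 = -3/11;  a_3 = 1;  x_4 = (x_3 − 1)/2 = -7/11
Digits: (1, 0, 1, 1).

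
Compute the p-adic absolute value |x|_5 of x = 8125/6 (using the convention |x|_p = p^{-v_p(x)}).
|8125/6|_5 = 1/625

Step 1 — compute v_5(x) by factoring powers of 5 out of the numerator and denominator: v_5(8125/6) = 4. Step 2 — apply |x|_p = p^{-v_p(x)} = 5^{-4} = 1/625.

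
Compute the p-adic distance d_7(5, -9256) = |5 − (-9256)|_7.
d_7(5, -9256) = 1/343

Step 1 — x − y = 5 − (-9256) = 9261. Step 2 — v_7(9261) = 3 (factor: 9261 = (7^3 · 27); the sign does not affect v_p). Step 3 — |x − y|_7 = 7^{-3} = 1/343.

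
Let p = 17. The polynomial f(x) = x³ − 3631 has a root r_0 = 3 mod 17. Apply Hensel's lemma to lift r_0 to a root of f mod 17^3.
r_2 = 3947 (mod 4913)

Hensel: r_{i+1} = r_i − f(r_i)/f′(r_i) mod 17^{i+2}, where f′(x) = 3x². Iterate:
  r_0 = 3 (mod 17)
  r_1 = 190 (mod 289)
  r_2 = 3947 (mod 4913)
Final: r = 3947 with f(r) ≡ 0 mod 17^3.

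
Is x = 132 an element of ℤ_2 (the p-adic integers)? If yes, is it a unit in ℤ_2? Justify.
x ∈ ℤ_2 but not a unit; v_2(x) = 2 > 0

ℤ_2 = {x ∈ ℚ_2 : v_2(x) ≥ 0} and ℤ_2^× = {x ∈ ℤ_2 : v_2(x) = 0}. Here v_2(132) = v_2(num) − v_2(den) = 2; compare against these criteria.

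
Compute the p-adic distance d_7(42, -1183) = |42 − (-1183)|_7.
d_7(42, -1183) = 1/49

Step 1 — x − y = 42 − (-1183) = 1225. Step 2 — v_7(1225) = 2 (factor: 1225 = (7^2 · 25); the sign does not affect v_p). Step 3 — |x − y|_7 = 7^{-2} = 1/49.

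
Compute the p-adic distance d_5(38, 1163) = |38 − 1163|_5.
d_5(38, 1163) = 1/125

Step 1 — x − y = 38 − 1163 = -1125. Step 2 — v_5(-1125) = 3 (factor: -1125 = −(5^3 · 9); the sign does not affect v_p). Step 3 — |x − y|_5 = 5^{-3} = 1/125.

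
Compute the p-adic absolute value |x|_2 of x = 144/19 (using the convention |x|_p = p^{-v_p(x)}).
|144/19|_2 = 1/16

Step 1 — compute v_2(x) by factoring powers of 2 out of the numerator and denominator: v_2(144/19) = 4. Step 2 — apply |x|_p = p^{-v_p(x)} = 2^{-4} = 1/16.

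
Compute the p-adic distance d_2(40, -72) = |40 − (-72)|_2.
d_2(40, -72) = 1/16

Step 1 — x − y = 40 − (-72) = 112. Step 2 — v_2(112) = 4 (factor: 112 = (2^4 · 7); the sign does not affect v_p). Step 3 — |x − y|_2 = 2^{-4} = 1/16.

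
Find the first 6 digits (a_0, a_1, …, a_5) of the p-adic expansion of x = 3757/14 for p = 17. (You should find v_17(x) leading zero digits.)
(a_0, …, a_5) = (0, 0, 7, 13, 15, 10)

v_17(3757/14) = 2, so a_0 = ... = a_1 = 0. Factor out: x = 17^2 · u with u = 13/14 a unit in ℤ_17. Expand u iteratively via a_{v+i} = u_i mod 17, u_{i+1} = (u_i − a_{v+i})/17:
  u_0 = 13/14;  a_2 = 7;  u_1 = (u_0 − 7)/17 = -5/14
  u_1 = -5/14;  a_3 = 13;  u_2 = (u_1 − 13)/17 = -11/14
  u_2 = -11/14;  a_4 = 15;  u_3 = (u_2 − 15)/17 = -13/14
  u_3 = -13/14;  a_5 = 10;  u_4 = (u_3 − 10)/17 = -9/14
Digits: (0, 0, 7, 13, 15, 10).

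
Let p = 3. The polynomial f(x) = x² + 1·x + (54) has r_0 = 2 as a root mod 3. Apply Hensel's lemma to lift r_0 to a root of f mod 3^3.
r_2 = 26 (mod 27)

Hensel: r_{i+1} = r_i − f(r_i)·(f′(r_i))^{-1} mod 3^{i+2}, f′(x) = 2x + 1. Iterate:
  r_0 = 2 (mod 3)
  r_1 = 8 (mod 9)
  r_2 = 26 (mod 27)
Final: r = 26 satisfies f(r) ≡ 0 mod 3^3.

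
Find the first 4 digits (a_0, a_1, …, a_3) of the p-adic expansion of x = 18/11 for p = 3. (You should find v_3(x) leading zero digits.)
(a_0, …, a_3) = (0, 0, 1, 0)

v_3(18/11) = 2, so a_0 = ... = a_1 = 0. Factor out: x = 3^2 · u with u = 2/11 a unit in ℤ_3. Expand u iteratively via a_{v+i} = u_i mod 3, u_{i+1} = (u_i − a_{v+i})/3:
  u_0 = 2/11;  a_2 = 1;  u_1 = (u_0 − 1)/3 = -3/11
  u_1 = -3/11;  a_3 = 0;  u_2 = (u_1 − 0)/3 = -1/11
Digits: (0, 0, 1, 0).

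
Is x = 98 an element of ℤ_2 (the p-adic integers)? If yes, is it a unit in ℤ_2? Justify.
x ∈ ℤ_2 but not a unit; v_2(x) = 1 > 0

ℤ_2 = {x ∈ ℚ_2 : v_2(x) ≥ 0} and ℤ_2^× = {x ∈ ℤ_2 : v_2(x) = 0}. Here v_2(98) = v_2(num) − v_2(den) = 1; compare against these criteria.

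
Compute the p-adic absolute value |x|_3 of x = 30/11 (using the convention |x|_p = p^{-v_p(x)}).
|30/11|_3 = 1/3

Step 1 — compute v_3(x) by factoring powers of 3 out of the numerator and denominator: v_3(30/11) = 1. Step 2 — apply |x|_p = p^{-v_p(x)} = 3^{-1} = 1/3.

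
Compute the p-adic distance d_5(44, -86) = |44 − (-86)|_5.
d_5(44, -86) = 1/5

Step 1 — x − y = 44 − (-86) = 130. Step 2 — v_5(130) = 1 (factor: 130 = (5^1 · 26); the sign does not affect v_p). Step 3 — |x − y|_5 = 5^{-1} = 1/5.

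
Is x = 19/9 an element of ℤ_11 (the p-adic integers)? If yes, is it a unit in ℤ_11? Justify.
x ∈ ℤ_11^× (unit); v_11(x) = 0

ℤ_11 = {x ∈ ℚ_11 : v_11(x) ≥ 0} and ℤ_11^× = {x ∈ ℤ_11 : v_11(x) = 0}. Here v_11(19/9) = v_11(num) − v_11(den) = 0; compare against these criteria.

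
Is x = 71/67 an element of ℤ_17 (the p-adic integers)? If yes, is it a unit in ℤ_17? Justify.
x ∈ ℤ_17^× (unit); v_17(x) = 0

ℤ_17 = {x ∈ ℚ_17 : v_17(x) ≥ 0} and ℤ_17^× = {x ∈ ℤ_17 : v_17(x) = 0}. Here v_17(71/67) = v_17(num) − v_17(den) = 0; compare against these criteria.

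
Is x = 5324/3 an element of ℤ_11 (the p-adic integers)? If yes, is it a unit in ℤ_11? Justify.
x ∈ ℤ_11 but not a unit; v_11(x) = 3 > 0

ℤ_11 = {x ∈ ℚ_11 : v_11(x) ≥ 0} and ℤ_11^× = {x ∈ ℤ_11 : v_11(x) = 0}. Here v_11(5324/3) = v_11(num) − v_11(den) = 3; compare against these criteria.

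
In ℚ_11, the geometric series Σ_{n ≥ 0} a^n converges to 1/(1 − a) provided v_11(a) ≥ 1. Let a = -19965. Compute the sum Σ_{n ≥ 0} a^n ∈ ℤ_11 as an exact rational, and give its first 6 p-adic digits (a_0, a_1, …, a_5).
Σ a^n = 1/(1 − a) = 1/19966;  first 6 digits = (1, 0, 0, 7, 9, 10)

v_11(a) = 3 ≥ 1, so the series converges in ℤ_11 to 1/(1 − a) = 1/(1 − (-19965)) = 1/19966. Expand this rational in ℤ_11: compute digits iteratively via d_i = x_i mod 11, x_{i+1} = (x_i − d_i)/11. The first 6 digits are (1, 0, 0, 7, 9, 10).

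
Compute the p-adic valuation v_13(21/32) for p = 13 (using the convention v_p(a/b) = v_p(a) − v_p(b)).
v_13(21/32) = 0

Factor powers of 13 from the numerator and denominator of the reduced fraction: 21 = 13^0 · 21 and 32 = 13^0 · 32. Apply v_p(a/b) = v_p(a) − v_p(b): v_13(21/32) = 0 − 0 = 0.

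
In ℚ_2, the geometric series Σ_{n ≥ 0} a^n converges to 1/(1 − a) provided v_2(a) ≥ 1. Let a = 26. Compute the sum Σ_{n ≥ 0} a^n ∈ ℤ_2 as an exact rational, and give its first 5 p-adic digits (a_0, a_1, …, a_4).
Σ a^n = 1/(1 − a) = -1/25;  first 5 digits = (1, 1, 1, 0, 1)

v_2(a) = 1 ≥ 1, so the series converges in ℤ_2 to 1/(1 − a) = 1/(1 − 26) = -1/25. Expand this rational in ℤ_2: compute digits iteratively via d_i = x_i mod 2, x_{i+1} = (x_i − d_i)/2. The first 5 digits are (1, 1, 1, 0, 1).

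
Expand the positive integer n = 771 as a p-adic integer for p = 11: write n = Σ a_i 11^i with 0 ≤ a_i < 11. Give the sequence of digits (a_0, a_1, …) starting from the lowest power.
(a_0, a_1, …) = (1, 4, 6)

Repeated division by 11 gives the digits low-to-high: 771 = 1 + 4·11^1 + 6·11^2. Digit sequence: (1, 4, 6).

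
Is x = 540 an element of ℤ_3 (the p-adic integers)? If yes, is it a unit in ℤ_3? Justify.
x ∈ ℤ_3 but not a unit; v_3(x) = 3 > 0

ℤ_3 = {x ∈ ℚ_3 : v_3(x) ≥ 0} and ℤ_3^× = {x ∈ ℤ_3 : v_3(x) = 0}. Here v_3(540) = v_3(num) − v_3(den) = 3; compare against these criteria.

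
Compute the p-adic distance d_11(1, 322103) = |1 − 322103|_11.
d_11(1, 322103) = 1/161051

Step 1 — x − y = 1 − 322103 = -322102. Step 2 — v_11(-322102) = 5 (factor: -322102 = −(11^5 · 2); the sign does not affect v_p). Step 3 — |x − y|_11 = 11^{-5} = 1/161051.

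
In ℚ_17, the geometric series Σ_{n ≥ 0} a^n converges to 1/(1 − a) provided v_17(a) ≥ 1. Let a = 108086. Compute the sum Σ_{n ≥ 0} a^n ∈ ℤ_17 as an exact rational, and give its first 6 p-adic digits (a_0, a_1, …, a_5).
Σ a^n = 1/(1 − a) = -1/108085;  first 6 digits = (1, 0, 0, 5, 1, 0)

v_17(a) = 3 ≥ 1, so the series converges in ℤ_17 to 1/(1 − a) = 1/(1 − 108086) = -1/108085. Expand this rational in ℤ_17: compute digits iteratively via d_i = x_i mod 17, x_{i+1} = (x_i − d_i)/17. The first 6 digits are (1, 0, 0, 5, 1, 0).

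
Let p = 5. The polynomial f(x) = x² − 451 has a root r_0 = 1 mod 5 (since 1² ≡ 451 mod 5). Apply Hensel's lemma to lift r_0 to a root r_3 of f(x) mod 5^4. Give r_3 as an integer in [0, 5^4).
r_3 = 226 (mod 625)

Hensel's recurrence: r_{i+1} = r_i − f(r_i)·(f′(r_i))^{-1} mod 5^{i+2}, with f′(x) = 2x. Iterate:
  r_0 = 1 (mod 5)
  r_1 = 1 (mod 25)
  r_2 = 101 (mod 125)
  r_3 = 226 (mod 625)
Final: r_3 = 226, and one checks f(r_3) ≡ 0 mod 5^4.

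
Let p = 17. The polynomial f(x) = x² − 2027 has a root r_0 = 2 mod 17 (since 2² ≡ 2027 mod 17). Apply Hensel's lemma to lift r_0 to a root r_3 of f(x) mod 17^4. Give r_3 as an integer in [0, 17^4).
r_3 = 21388 (mod 83521)

Hensel's recurrence: r_{i+1} = r_i − f(r_i)·(f′(r_i))^{-1} mod 17^{i+2}, with f′(x) = 2x. Iterate:
  r_0 = 2 (mod 17)
  r_1 = 2 (mod 289)
  r_2 = 1736 (mod 4913)
  r_3 = 21388 (mod 83521)
Final: r_3 = 21388, and one checks f(r_3) ≡ 0 mod 17^4.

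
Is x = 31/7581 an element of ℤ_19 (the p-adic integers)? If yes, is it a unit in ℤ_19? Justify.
x ∉ ℤ_19 (v_19(x) = -2 < 0)

ℤ_19 = {x ∈ ℚ_19 : v_19(x) ≥ 0} and ℤ_19^× = {x ∈ ℤ_19 : v_19(x) = 0}. Here v_19(31/7581) = v_19(num) − v_19(den) = -2; compare against these criteria.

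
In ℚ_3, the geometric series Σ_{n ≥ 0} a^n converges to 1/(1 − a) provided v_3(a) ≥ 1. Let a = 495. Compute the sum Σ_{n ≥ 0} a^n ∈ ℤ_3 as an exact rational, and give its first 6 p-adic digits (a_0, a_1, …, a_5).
Σ a^n = 1/(1 − a) = -1/494;  first 6 digits = (1, 0, 1, 0, 1, 2)

v_3(a) = 2 ≥ 1, so the series converges in ℤ_3 to 1/(1 − a) = 1/(1 − 495) = -1/494. Expand this rational in ℤ_3: compute digits iteratively via d_i = x_i mod 3, x_{i+1} = (x_i − d_i)/3. The first 6 digits are (1, 0, 1, 0, 1, 2).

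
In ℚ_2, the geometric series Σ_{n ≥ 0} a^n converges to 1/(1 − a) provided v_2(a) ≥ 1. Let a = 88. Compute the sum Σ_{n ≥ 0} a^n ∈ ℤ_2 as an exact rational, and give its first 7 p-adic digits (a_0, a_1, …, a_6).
Σ a^n = 1/(1 − a) = -1/87;  first 7 digits = (1, 0, 0, 1, 1, 0, 0)

v_2(a) = 3 ≥ 1, so the series converges in ℤ_2 to 1/(1 − a) = 1/(1 − 88) = -1/87. Expand this rational in ℤ_2: compute digits iteratively via d_i = x_i mod 2, x_{i+1} = (x_i − d_i)/2. The first 7 digits are (1, 0, 0, 1, 1, 0, 0).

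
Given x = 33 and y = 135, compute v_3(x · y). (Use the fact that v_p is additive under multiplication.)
v_3(4455) = 4

v_p(x) = 1 (factor: 33 = 3^1 · 11); v_p(y) = 3 (factor: 135 = 3^3 · 5). Additivity: v_p(xy) = v_p(x) + v_p(y) = 1 + 3 = 4. (Direct check: xy = 4455 = 3^4 · (55).)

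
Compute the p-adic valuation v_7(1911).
v_7(1911) = 2

v_7(n) is the largest exponent k such that 7^k divides n. Factor out: 1911 = 7^2 · 39. (Sign doesn't affect v_p.) So v_7(1911) = 2.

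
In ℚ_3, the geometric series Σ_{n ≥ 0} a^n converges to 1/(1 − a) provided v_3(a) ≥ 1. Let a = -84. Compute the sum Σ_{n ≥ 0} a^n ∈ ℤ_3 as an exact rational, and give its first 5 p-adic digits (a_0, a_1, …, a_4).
Σ a^n = 1/(1 − a) = 1/85;  first 5 digits = (1, 2, 0, 2, 2)

v_3(a) = 1 ≥ 1, so the series converges in ℤ_3 to 1/(1 − a) = 1/(1 − (-84)) = 1/85. Expand this rational in ℤ_3: compute digits iteratively via d_i = x_i mod 3, x_{i+1} = (x_i − d_i)/3. The first 5 digits are (1, 2, 0, 2, 2).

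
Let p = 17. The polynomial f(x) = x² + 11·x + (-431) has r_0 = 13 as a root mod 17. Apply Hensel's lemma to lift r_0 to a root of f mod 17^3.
r_2 = 2172 (mod 4913)

Hensel: r_{i+1} = r_i − f(r_i)·(f′(r_i))^{-1} mod 17^{i+2}, f′(x) = 2x + 11. Iterate:
  r_0 = 13 (mod 17)
  r_1 = 149 (mod 289)
  r_2 = 2172 (mod 4913)
Final: r = 2172 satisfies f(r) ≡ 0 mod 17^3.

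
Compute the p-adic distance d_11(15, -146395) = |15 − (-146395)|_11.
d_11(15, -146395) = 1/14641

Step 1 — x − y = 15 − (-146395) = 146410. Step 2 — v_11(146410) = 4 (factor: 146410 = (11^4 · 10); the sign does not affect v_p). Step 3 — |x − y|_11 = 11^{-4} = 1/14641.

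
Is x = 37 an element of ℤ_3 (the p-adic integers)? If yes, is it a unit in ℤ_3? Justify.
x ∈ ℤ_3^× (unit); v_3(x) = 0

ℤ_3 = {x ∈ ℚ_3 : v_3(x) ≥ 0} and ℤ_3^× = {x ∈ ℤ_3 : v_3(x) = 0}. Here v_3(37) = v_3(num) − v_3(den) = 0; compare against these criteria.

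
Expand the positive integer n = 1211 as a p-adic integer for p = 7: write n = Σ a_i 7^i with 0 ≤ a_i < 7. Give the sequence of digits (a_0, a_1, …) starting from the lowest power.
(a_0, a_1, …) = (0, 5, 3, 3)

Repeated division by 7 gives the digits low-to-high: 1211 = 5·7^1 + 3·7^2 + 3·7^3. Digit sequence: (0, 5, 3, 3).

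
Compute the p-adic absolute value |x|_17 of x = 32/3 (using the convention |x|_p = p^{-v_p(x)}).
|32/3|_17 = 1

Step 1 — compute v_17(x) by factoring powers of 17 out of the numerator and denominator: v_17(32/3) = 0. Step 2 — apply |x|_p = p^{-v_p(x)} = 17^{0} = 1.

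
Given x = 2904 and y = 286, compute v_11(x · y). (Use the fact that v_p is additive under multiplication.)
v_11(830544) = 3

v_p(x) = 2 (factor: 2904 = 11^2 · 24); v_p(y) = 1 (factor: 286 = 11^1 · 26). Additivity: v_p(xy) = v_p(x) + v_p(y) = 2 + 1 = 3. (Direct check: xy = 830544 = 11^3 · (624).)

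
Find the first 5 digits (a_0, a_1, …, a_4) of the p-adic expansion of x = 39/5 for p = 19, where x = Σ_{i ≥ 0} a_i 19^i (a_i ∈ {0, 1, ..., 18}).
(a_0, …, a_4) = (4, 4, 15, 3, 15)

v_19(39/5) = 0 (numerator and denominator both coprime to 19), so x ∈ ℤ_19^×. Compute digits iteratively via a_i = x_i mod 19, x_{i+1} = (x_i − a_i)/19, with x_0 = x:
  x_0 = 39/5;  a_0 = 4;  x_1 = (x_0 − 4)/19 = 1/5
  x_1 = 1/5;  a_1 = 4;  x_2 = (x_1 − 4)/19 = -1/5
  x_2 = -1/5;  a_2 = 15;  x_3 = (x_2 − 15)/19 = -4/5
  x_3 = -4/5;  a_3 = 3;  x_4 = (x_3 − 3)/19 = -1/5
  x_4 = -1/5;  a_4 = 15;  x_5 = (x_4 − 15)/19 = -4/5
Digits: (4, 4, 15, 3, 15).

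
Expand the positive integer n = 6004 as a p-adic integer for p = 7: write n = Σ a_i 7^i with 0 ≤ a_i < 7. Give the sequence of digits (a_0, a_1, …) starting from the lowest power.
(a_0, a_1, …) = (5, 3, 3, 3, 2)

Repeated division by 7 gives the digits low-to-high: 6004 = 5 + 3·7^1 + 3·7^2 + 3·7^3 + 2·7^4. Digit sequence: (5, 3, 3, 3, 2).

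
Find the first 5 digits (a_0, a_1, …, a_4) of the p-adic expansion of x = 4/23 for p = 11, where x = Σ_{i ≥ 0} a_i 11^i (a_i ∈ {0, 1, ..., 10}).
(a_0, …, a_4) = (4, 3, 4, 2, 6)

v_11(4/23) = 0 (numerator and denominator both coprime to 11), so x ∈ ℤ_11^×. Compute digits iteratively via a_i = x_i mod 11, x_{i+1} = (x_i − a_i)/11, with x_0 = x:
  x_0 = 4/23;  a_0 = 4;  x_1 = (x_0 − 4)/11 = -8/23
  x_1 = -8/23;  a_1 = 3;  x_2 = (x_1 − 3)/11 = -7/23
  x_2 = -7/23;  a_2 = 4;  x_3 = (x_2 − 4)/11 = -9/23
  x_3 = -9/23;  a_3 = 2;  x_4 = (x_3 − 2)/11 = -5/23
  x_4 = -5/23;  a_4 = 6;  x_5 = (x_4 − 6)/11 = -13/23
Digits: (4, 3, 4, 2, 6).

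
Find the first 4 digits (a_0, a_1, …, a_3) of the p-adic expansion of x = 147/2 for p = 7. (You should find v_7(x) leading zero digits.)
(a_0, …, a_3) = (0, 0, 5, 3)

v_7(147/2) = 2, so a_0 = ... = a_1 = 0. Factor out: x = 7^2 · u with u = 3/2 a unit in ℤ_7. Expand u iteratively via a_{v+i} = u_i mod 7, u_{i+1} = (u_i − a_{v+i})/7:
  u_0 = 3/2;  a_2 = 5;  u_1 = (u_0 − 5)/7 = -1/2
  u_1 = -1/2;  a_3 = 3;  u_2 = (u_1 − 3)/7 = -1/2
Digits: (0, 0, 5, 3).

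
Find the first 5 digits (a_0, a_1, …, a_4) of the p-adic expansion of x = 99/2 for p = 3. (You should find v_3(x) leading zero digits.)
(a_0, …, a_4) = (0, 0, 1, 0, 2)

v_3(99/2) = 2, so a_0 = ... = a_1 = 0. Factor out: x = 3^2 · u with u = 11/2 a unit in ℤ_3. Expand u iteratively via a_{v+i} = u_i mod 3, u_{i+1} = (u_i − a_{v+i})/3:
  u_0 = 11/2;  a_2 = 1;  u_1 = (u_0 − 1)/3 = 3/2
  u_1 = 3/2;  a_3 = 0;  u_2 = (u_1 − 0)/3 = 1/2
  u_2 = 1/2;  a_4 = 2;  u_3 = (u_2 − 2)/3 = -1/2
Digits: (0, 0, 1, 0, 2).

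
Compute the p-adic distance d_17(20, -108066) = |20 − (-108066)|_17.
d_17(20, -108066) = 1/4913

Step 1 — x − y = 20 − (-108066) = 108086. Step 2 — v_17(108086) = 3 (factor: 108086 = (17^3 · 22); the sign does not affect v_p). Step 3 — |x − y|_17 = 17^{-3} = 1/4913.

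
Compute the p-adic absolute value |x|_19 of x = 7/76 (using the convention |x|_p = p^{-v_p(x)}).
|7/76|_19 = 19

Step 1 — compute v_19(x) by factoring powers of 19 out of the numerator and denominator: v_19(7/76) = -1. Step 2 — apply |x|_p = p^{-v_p(x)} = 19^{1} = 19.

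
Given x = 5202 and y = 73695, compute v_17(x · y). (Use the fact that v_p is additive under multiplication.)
v_17(383361390) = 5

v_p(x) = 2 (factor: 5202 = 17^2 · 18); v_p(y) = 3 (factor: 73695 = 17^3 · 15). Additivity: v_p(xy) = v_p(x) + v_p(y) = 2 + 3 = 5. (Direct check: xy = 383361390 = 17^5 · (270).)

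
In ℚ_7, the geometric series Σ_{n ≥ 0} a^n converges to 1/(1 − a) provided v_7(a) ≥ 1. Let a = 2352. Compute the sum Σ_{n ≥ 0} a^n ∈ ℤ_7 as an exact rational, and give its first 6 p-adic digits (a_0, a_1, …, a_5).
Σ a^n = 1/(1 − a) = -1/2351;  first 6 digits = (1, 0, 6, 6, 1, 0)

v_7(a) = 2 ≥ 1, so the series converges in ℤ_7 to 1/(1 − a) = 1/(1 − 2352) = -1/2351. Expand this rational in ℤ_7: compute digits iteratively via d_i = x_i mod 7, x_{i+1} = (x_i − d_i)/7. The first 6 digits are (1, 0, 6, 6, 1, 0).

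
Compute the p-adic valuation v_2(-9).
v_2(-9) = 0

v_2(n) is the largest exponent k such that 2^k divides n. Factor out: -9 = -2^0 · 9. (Sign doesn't affect v_p.) So v_2(-9) = 0.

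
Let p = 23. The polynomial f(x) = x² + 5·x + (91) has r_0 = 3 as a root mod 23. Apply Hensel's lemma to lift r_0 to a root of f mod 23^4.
r_3 = 208659 (mod 279841)

Hensel: r_{i+1} = r_i − f(r_i)·(f′(r_i))^{-1} mod 23^{i+2}, f′(x) = 2x + 5. Iterate:
  r_0 = 3 (mod 23)
  r_1 = 233 (mod 529)
  r_2 = 1820 (mod 12167)
  r_3 = 208659 (mod 279841)
Final: r = 208659 satisfies f(r) ≡ 0 mod 23^4.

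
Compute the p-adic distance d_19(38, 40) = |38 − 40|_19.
d_19(38, 40) = 1

Step 1 — x − y = 38 − 40 = -2. Step 2 — v_19(-2) = 0 (factor: -2 = −(19^0 · 2); the sign does not affect v_p). Step 3 — |x − y|_19 = 19^{0} = 1.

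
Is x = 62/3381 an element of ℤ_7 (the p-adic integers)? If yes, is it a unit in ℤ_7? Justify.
x ∉ ℤ_7 (v_7(x) = -2 < 0)

ℤ_7 = {x ∈ ℚ_7 : v_7(x) ≥ 0} and ℤ_7^× = {x ∈ ℤ_7 : v_7(x) = 0}. Here v_7(62/3381) = v_7(num) − v_7(den) = -2; compare against these criteria.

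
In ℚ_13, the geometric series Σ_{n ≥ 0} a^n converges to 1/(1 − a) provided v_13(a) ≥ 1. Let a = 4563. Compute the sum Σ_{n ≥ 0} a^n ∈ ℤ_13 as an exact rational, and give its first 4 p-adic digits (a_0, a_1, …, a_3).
Σ a^n = 1/(1 − a) = -1/4562;  first 4 digits = (1, 0, 1, 2)

v_13(a) = 2 ≥ 1, so the series converges in ℤ_13 to 1/(1 − a) = 1/(1 − 4563) = -1/4562. Expand this rational in ℤ_13: compute digits iteratively via d_i = x_i mod 13, x_{i+1} = (x_i − d_i)/13. The first 4 digits are (1, 0, 1, 2).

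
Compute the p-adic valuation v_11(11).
v_11(11) = 1

v_11(n) is the largest exponent k such that 11^k divides n. Factor out: 11 = 11^1 · 1. (Sign doesn't affect v_p.) So v_11(11) = 1.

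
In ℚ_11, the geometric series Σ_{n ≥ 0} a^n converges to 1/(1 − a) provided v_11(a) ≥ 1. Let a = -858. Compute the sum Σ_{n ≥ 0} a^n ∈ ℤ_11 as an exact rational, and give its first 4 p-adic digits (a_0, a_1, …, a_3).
Σ a^n = 1/(1 − a) = 1/859;  first 4 digits = (1, 10, 4, 1)

v_11(a) = 1 ≥ 1, so the series converges in ℤ_11 to 1/(1 − a) = 1/(1 − (-858)) = 1/859. Expand this rational in ℤ_11: compute digits iteratively via d_i = x_i mod 11, x_{i+1} = (x_i − d_i)/11. The first 4 digits are (1, 10, 4, 1).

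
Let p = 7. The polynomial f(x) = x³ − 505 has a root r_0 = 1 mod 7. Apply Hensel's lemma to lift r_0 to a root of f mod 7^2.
r_1 = 22 (mod 49)

Hensel: r_{i+1} = r_i − f(r_i)/f′(r_i) mod 7^{i+2}, where f′(x) = 3x². Iterate:
  r_0 = 1 (mod 7)
  r_1 = 22 (mod 49)
Final: r = 22 with f(r) ≡ 0 mod 7^2.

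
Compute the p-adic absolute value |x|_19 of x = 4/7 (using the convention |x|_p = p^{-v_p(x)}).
|4/7|_19 = 1

Step 1 — compute v_19(x) by factoring powers of 19 out of the numerator and denominator: v_19(4/7) = 0. Step 2 — apply |x|_p = p^{-v_p(x)} = 19^{0} = 1.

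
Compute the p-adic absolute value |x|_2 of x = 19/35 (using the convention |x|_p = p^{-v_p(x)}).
|19/35|_2 = 1

Step 1 — compute v_2(x) by factoring powers of 2 out of the numerator and denominator: v_2(19/35) = 0. Step 2 — apply |x|_p = p^{-v_p(x)} = 2^{0} = 1.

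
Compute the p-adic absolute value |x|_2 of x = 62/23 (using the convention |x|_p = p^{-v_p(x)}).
|62/23|_2 = 1/2

Step 1 — compute v_2(x) by factoring powers of 2 out of the numerator and denominator: v_2(62/23) = 1. Step 2 — apply |x|_p = p^{-v_p(x)} = 2^{-1} = 1/2.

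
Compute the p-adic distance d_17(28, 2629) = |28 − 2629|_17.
d_17(28, 2629) = 1/289

Step 1 — x − y = 28 − 2629 = -2601. Step 2 — v_17(-2601) = 2 (factor: -2601 = −(17^2 · 9); the sign does not affect v_p). Step 3 — |x − y|_17 = 17^{-2} = 1/289.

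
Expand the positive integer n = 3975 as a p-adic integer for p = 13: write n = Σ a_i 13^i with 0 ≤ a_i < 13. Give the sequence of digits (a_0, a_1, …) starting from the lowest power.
(a_0, a_1, …) = (10, 6, 10, 1)

Repeated division by 13 gives the digits low-to-high: 3975 = 10 + 6·13^1 + 10·13^2 + 1·13^3. Digit sequence: (10, 6, 10, 1).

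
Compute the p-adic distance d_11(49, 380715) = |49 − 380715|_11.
d_11(49, 380715) = 1/14641

Step 1 — x − y = 49 − 380715 = -380666. Step 2 — v_11(-380666) = 4 (factor: -380666 = −(11^4 · 26); the sign does not affect v_p). Step 3 — |x − y|_11 = 11^{-4} = 1/14641.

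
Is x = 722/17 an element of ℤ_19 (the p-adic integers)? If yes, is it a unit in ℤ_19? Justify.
x ∈ ℤ_19 but not a unit; v_19(x) = 2 > 0

ℤ_19 = {x ∈ ℚ_19 : v_19(x) ≥ 0} and ℤ_19^× = {x ∈ ℤ_19 : v_19(x) = 0}. Here v_19(722/17) = v_19(num) − v_19(den) = 2; compare against these criteria.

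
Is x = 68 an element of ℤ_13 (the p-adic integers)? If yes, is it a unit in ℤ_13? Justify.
x ∈ ℤ_13^× (unit); v_13(x) = 0

ℤ_13 = {x ∈ ℚ_13 : v_13(x) ≥ 0} and ℤ_13^× = {x ∈ ℤ_13 : v_13(x) = 0}. Here v_13(68) = v_13(num) − v_13(den) = 0; compare against these criteria.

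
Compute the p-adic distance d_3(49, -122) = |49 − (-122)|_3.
d_3(49, -122) = 1/9

Step 1 — x − y = 49 − (-122) = 171. Step 2 — v_3(171) = 2 (factor: 171 = (3^2 · 19); the sign does not affect v_p). Step 3 — |x − y|_3 = 3^{-2} = 1/9.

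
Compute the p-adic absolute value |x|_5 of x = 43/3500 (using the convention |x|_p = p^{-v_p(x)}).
|43/3500|_5 = 125

Step 1 — compute v_5(x) by factoring powers of 5 out of the numerator and denominator: v_5(43/3500) = -3. Step 2 — apply |x|_p = p^{-v_p(x)} = 5^{3} = 125.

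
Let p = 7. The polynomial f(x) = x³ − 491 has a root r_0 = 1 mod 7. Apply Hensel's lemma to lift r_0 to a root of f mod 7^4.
r_3 = 1765 (mod 2401)

Hensel: r_{i+1} = r_i − f(r_i)/f′(r_i) mod 7^{i+2}, where f′(x) = 3x². Iterate:
  r_0 = 1 (mod 7)
  r_1 = 1 (mod 49)
  r_2 = 50 (mod 343)
  r_3 = 1765 (mod 2401)
Final: r = 1765 with f(r) ≡ 0 mod 7^4.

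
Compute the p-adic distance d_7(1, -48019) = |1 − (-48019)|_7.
d_7(1, -48019) = 1/2401

Step 1 — x − y = 1 − (-48019) = 48020. Step 2 — v_7(48020) = 4 (factor: 48020 = (7^4 · 20); the sign does not affect v_p). Step 3 — |x − y|_7 = 7^{-4} = 1/2401.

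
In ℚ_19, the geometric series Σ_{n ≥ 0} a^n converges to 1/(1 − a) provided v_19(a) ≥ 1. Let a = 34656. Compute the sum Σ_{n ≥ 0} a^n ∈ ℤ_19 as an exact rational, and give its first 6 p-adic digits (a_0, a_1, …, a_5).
Σ a^n = 1/(1 − a) = -1/34655;  first 6 digits = (1, 0, 1, 5, 1, 10)

v_19(a) = 2 ≥ 1, so the series converges in ℤ_19 to 1/(1 − a) = 1/(1 − 34656) = -1/34655. Expand this rational in ℤ_19: compute digits iteratively via d_i = x_i mod 19, x_{i+1} = (x_i − d_i)/19. The first 6 digits are (1, 0, 1, 5, 1, 10).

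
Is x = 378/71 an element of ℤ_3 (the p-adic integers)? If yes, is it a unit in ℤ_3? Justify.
x ∈ ℤ_3 but not a unit; v_3(x) = 3 > 0

ℤ_3 = {x ∈ ℚ_3 : v_3(x) ≥ 0} and ℤ_3^× = {x ∈ ℤ_3 : v_3(x) = 0}. Here v_3(378/71) = v_3(num) − v_3(den) = 3; compare against these criteria.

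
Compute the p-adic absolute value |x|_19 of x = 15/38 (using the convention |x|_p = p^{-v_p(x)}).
|15/38|_19 = 19

Step 1 — compute v_19(x) by factoring powers of 19 out of the numerator and denominator: v_19(15/38) = -1. Step 2 — apply |x|_p = p^{-v_p(x)} = 19^{1} = 19.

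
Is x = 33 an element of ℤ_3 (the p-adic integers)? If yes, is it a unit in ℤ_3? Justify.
x ∈ ℤ_3 but not a unit; v_3(x) = 1 > 0

ℤ_3 = {x ∈ ℚ_3 : v_3(x) ≥ 0} and ℤ_3^× = {x ∈ ℤ_3 : v_3(x) = 0}. Here v_3(33) = v_3(num) − v_3(den) = 1; compare against these criteria.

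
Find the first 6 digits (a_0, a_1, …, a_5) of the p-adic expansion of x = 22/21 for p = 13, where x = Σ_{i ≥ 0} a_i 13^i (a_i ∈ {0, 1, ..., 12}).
(a_0, …, a_5) = (6, 12, 4, 12, 4, 12)

v_13(22/21) = 0 (numerator and denominator both coprime to 13), so x ∈ ℤ_13^×. Compute digits iteratively via a_i = x_i mod 13, x_{i+1} = (x_i − a_i)/13, with x_0 = x:
  x_0 = 22/21;  a_0 = 6;  x_1 = (x_0 − 6)/13 = -8/21
  x_1 = -8/21;  a_1 = 12;  x_2 = (x_1 − 12)/13 = -20/21
  x_2 = -20/21;  a_2 = 4;  x_3 = (x_2 − 4)/13 = -8/21
  x_3 = -8/21;  a_3 = 12;  x_4 = (x_3 − 12)/13 = -20/21
  x_4 = -20/21;  a_4 = 4;  x_5 = (x_4 − 4)/13 = -8/21
  x_5 = -8/21;  a_5 = 12;  x_6 = (x_5 − 12)/13 = -20/21
Digits: (6, 12, 4, 12, 4, 12).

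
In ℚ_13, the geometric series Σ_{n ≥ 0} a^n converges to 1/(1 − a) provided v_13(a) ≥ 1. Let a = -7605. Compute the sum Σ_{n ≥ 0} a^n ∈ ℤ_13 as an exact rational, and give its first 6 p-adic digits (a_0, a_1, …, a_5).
Σ a^n = 1/(1 − a) = 1/7606;  first 6 digits = (1, 0, 7, 9, 9, 12)

v_13(a) = 2 ≥ 1, so the series converges in ℤ_13 to 1/(1 − a) = 1/(1 − (-7605)) = 1/7606. Expand this rational in ℤ_13: compute digits iteratively via d_i = x_i mod 13, x_{i+1} = (x_i − d_i)/13. The first 6 digits are (1, 0, 7, 9, 9, 12).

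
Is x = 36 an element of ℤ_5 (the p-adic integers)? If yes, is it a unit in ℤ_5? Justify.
x ∈ ℤ_5^× (unit); v_5(x) = 0

ℤ_5 = {x ∈ ℚ_5 : v_5(x) ≥ 0} and ℤ_5^× = {x ∈ ℤ_5 : v_5(x) = 0}. Here v_5(36) = v_5(num) − v_5(den) = 0; compare against these criteria.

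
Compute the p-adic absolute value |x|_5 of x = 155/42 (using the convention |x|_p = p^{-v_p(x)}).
|155/42|_5 = 1/5

Step 1 — compute v_5(x) by factoring powers of 5 out of the numerator and denominator: v_5(155/42) = 1. Step 2 — apply |x|_p = p^{-v_p(x)} = 5^{-1} = 1/5.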